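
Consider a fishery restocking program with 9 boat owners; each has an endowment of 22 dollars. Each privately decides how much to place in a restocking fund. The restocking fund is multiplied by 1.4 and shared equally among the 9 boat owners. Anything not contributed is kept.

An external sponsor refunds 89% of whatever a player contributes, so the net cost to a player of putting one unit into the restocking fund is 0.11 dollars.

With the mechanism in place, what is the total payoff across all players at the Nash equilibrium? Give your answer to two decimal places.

453.42 dollars

The effective private return per unit is now (1.4/9) / 0.11 = 1.4141 > 1, so every player's dominant strategy flips to full contribution.
At the Nash equilibrium everyone contributes 22. Group total payoff = 9 × (22 × 0.89 + 1.4 × 22) = 453.42.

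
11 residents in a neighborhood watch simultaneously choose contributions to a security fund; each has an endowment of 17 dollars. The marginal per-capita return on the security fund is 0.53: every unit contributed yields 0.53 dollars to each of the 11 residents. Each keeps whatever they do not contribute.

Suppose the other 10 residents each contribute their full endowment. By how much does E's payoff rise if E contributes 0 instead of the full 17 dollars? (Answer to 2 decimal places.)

7.99 dollars

Switching from a contribution of 17 to 0 lets E keep an extra 17 dollars, but lowers the security fund by 17, which costs E their own share of that drop: 0.53 × 17 = 9.01.
Net gain = 17 − 9.01 = 7.99. The private return per contributed unit (0.53) is below 1, so free-riding is indeed the best response regardless of what the others do.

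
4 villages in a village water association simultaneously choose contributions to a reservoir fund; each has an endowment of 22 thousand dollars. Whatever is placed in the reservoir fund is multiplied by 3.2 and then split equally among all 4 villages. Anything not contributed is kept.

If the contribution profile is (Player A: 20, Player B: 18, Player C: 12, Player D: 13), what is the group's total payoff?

Total contributed: 20 + 18 + 12 + 13 = 63; total kept: 4 × 22 − 63 = 25.
The reservoir fund pays out 3.2 × 63 = 201.60 in aggregate.
Group total = 25 + 201.60 = 226.60.

226.60 thousand dollars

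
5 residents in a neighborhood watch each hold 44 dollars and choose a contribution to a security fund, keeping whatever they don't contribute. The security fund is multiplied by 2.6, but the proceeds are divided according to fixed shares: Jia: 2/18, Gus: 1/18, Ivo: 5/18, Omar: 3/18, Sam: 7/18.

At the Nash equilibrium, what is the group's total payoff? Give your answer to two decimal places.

Player j's private return per contributed unit is 2.6 × (j's share). Contributing is weakly dominant for j when that share is at least 1/2.6 = 0.3846, and contributing 0 is dominant otherwise.
Only Sam (7/18) clears that bar, contributing 44; the remaining 4 contribute 0. Total contributed: 44.
The security fund pays out 2.6 × 44 = 114.40 in total (split across the unequal shares, but the aggregate is all that matters for the group sum).
The 4 free-riders keep 44 each, adding 176. Group total = 176 + 114.40 = 290.40.

290.40 dollars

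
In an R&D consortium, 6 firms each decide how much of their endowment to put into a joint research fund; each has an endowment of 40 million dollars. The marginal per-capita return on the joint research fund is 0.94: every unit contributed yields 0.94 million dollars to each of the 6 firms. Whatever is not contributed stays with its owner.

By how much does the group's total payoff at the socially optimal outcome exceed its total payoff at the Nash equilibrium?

1113.60 million dollars

The private return per contributed unit is 0.94 < 1, so contributing 0 is dominant for every player. At the Nash equilibrium everyone keeps their 40, and the group total is 6 × 40 = 240.
Each contributed unit returns 5.640 to the group as a whole (0.94 to each of 6 players), which exceeds 1, so the social optimum is full contribution: group total = 5.640 × 240 = 1353.60.
Efficiency loss = 1353.60 − 240 = 1113.60.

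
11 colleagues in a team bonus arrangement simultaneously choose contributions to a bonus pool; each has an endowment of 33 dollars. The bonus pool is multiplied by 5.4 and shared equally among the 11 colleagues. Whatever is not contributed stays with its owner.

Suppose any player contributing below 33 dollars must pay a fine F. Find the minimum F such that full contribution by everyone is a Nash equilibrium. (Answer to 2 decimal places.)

16.80 dollars

Given the others contribute fully, the best deviation is to contribute 0 (any partial contribution still incurs the fine and gives up units whose private return 0.4909 is below 1).
Deviating from 33 to 0 saves 33 dollars but forfeits the deviator's share of the drop in the bonus pool: 5.4/11 × 33 = 16.20.
So the deviation gain is 33 − 16.20 = 16.80, and the fine must be at least 16.80 dollars to wipe it out.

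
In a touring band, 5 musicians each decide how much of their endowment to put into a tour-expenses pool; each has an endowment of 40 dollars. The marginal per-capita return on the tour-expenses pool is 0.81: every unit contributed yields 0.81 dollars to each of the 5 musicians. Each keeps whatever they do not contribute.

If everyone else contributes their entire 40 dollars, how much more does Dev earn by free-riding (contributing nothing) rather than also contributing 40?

7.60 dollars

Switching from a contribution of 40 to 0 lets Dev keep an extra 40 dollars, but lowers the tour-expenses pool by 40, which costs Dev their own share of that drop: 0.81 × 40 = 32.40.
Net gain = 40 − 32.40 = 7.60. The private return per contributed unit (0.81) is below 1, so free-riding is indeed the best response regardless of what the others do.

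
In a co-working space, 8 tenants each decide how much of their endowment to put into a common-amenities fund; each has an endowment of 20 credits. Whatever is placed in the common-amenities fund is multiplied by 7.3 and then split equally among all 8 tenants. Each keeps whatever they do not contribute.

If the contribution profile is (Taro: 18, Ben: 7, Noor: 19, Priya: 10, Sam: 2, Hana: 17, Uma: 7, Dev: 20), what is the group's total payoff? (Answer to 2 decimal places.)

790.00 credits

Total contributed: 18 + 7 + 19 + 10 + 2 + 17 + 7 + 20 = 100; total kept: 8 × 20 − 100 = 60.
The common-amenities fund pays out 7.3 × 100 = 730.00 in aggregate.
Group total = 60 + 730.00 = 790.00.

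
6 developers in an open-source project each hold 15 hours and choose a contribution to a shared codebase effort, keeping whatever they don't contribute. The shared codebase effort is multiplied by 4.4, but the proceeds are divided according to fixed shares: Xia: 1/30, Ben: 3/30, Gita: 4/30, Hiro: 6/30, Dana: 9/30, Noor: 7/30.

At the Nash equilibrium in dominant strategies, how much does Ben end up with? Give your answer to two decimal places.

A player with share s gets back 4.4·s per unit contributed, so full contribution is dominant for anyone with s > 1/4.4 = 0.2273 and zero contribution is dominant for anyone below.
Dana and Noor are above the threshold, contributing 15 each; the remaining 4 contribute 0. Total contributed: 30.
Ben keeps 15 and receives 4.4 × 30 × 3/30 = 13.20 from the shared codebase effort, for a payoff of 28.20.

28.20 hours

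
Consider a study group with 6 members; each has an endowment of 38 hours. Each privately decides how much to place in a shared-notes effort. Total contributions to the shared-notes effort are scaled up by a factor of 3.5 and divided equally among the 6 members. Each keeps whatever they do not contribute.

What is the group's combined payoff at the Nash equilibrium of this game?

Each contributed unit returns 3.5/6 = 0.5833 to its contributor — below 1 — so contributing 0 is dominant for every player. At the Nash equilibrium everyone keeps their 38, and the group total is 6 × 38 = 228.

228.00 hours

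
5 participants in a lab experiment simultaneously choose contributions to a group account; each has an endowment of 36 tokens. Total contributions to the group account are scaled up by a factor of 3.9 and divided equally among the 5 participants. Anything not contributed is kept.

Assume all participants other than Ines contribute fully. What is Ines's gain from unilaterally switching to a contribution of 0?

Switching from a contribution of 36 to 0 lets Ines keep an extra 36 tokens, but lowers the group account by 36, which costs Ines their own share of that drop: 3.9/5 × 36 = 28.08.
Net gain = 36 − 28.08 = 7.92. The private return per contributed unit (0.7800) is below 1, so free-riding is indeed the best response regardless of what the others do.

7.92 tokens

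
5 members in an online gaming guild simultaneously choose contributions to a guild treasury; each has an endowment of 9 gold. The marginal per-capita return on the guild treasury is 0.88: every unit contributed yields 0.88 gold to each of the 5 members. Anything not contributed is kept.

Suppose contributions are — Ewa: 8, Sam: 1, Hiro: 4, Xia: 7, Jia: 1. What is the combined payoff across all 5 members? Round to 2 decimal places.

Total contributed: 8 + 1 + 4 + 7 + 1 = 21; total kept: 5 × 9 − 21 = 24.
The guild treasury pays out 0.88 × 5 × 21 = 92.40 in aggregate.
Group total = 24 + 92.40 = 116.40.

116.40 gold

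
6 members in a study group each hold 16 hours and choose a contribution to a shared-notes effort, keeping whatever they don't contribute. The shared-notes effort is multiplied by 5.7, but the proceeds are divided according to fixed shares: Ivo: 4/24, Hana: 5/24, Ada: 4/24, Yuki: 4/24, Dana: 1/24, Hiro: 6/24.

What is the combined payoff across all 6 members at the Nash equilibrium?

A player with share s gets back 5.7·s per unit contributed, so full contribution is dominant for anyone with s > 1/5.7 = 0.1754 and zero contribution is dominant for anyone below.
Hana and Hiro clear that bar, contributing 16 each; the remaining 4 contribute 0. Total contributed: 32.
The shared-notes effort pays out 5.7 × 32 = 182.40 in total (split across the unequal shares, but the aggregate is all that matters for the group sum).
The 4 free-riders keep 16 each, adding 64. Group total = 64 + 182.40 = 246.40.

246.40 hours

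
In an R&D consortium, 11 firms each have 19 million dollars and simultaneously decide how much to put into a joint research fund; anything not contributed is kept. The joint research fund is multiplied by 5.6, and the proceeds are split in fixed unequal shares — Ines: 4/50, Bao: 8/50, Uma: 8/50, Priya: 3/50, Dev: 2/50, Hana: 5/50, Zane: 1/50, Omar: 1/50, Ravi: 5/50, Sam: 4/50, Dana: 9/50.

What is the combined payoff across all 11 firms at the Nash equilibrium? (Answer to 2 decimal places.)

296.40 million dollars

A player with share s gets back 5.6·s per unit contributed, so full contribution is dominant for anyone with s > 1/5.6 = 0.1786 and zero contribution is dominant for anyone below.
The only share above 0.1786 is Dana's 9/50, contributing 19; the remaining 10 contribute 0. Total contributed: 19.
The joint research fund pays out 5.6 × 19 = 106.40 in total (split across the unequal shares, but the aggregate is all that matters for the group sum).
The 10 free-riders keep 19 each, adding 190. Group total = 190 + 106.40 = 296.40.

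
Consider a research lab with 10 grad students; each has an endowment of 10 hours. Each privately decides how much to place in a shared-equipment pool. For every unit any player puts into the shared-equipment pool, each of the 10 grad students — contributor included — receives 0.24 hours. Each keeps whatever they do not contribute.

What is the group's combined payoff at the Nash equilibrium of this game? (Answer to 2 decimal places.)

100.00 hours

The private return per contributed unit is 0.24 < 1, so contributing 0 is dominant for every player. At the Nash equilibrium everyone keeps their 10, and the group total is 10 × 10 = 100.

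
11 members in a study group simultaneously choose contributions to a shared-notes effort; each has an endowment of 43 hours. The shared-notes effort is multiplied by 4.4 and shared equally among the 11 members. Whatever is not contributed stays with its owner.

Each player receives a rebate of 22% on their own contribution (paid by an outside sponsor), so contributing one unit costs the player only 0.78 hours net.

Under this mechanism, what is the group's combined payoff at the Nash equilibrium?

With the mechanism, a contributed unit returns (4.4/11) / 0.78 = 0.5128 per unit of net cost — still below 1 — so contributing 0 remains dominant for every player.
At the Nash equilibrium no one contributes; group total payoff = 11 × 43 = 473.

473.00 hours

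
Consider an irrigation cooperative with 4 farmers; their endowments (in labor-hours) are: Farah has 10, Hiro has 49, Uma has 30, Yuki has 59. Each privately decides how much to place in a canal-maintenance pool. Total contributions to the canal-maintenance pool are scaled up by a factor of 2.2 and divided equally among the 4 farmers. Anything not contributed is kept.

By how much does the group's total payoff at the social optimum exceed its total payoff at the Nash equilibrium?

The private return per contributed unit is 2.2/4 = 0.5500 < 1 for every player regardless of endowment, so the Nash equilibrium is zero contribution and the group total is Σ E_j = 10 + 49 + 30 + 59 = 148.
Each contributed unit returns 2.200 to the group, so the social optimum is full contribution by everyone: group total = 2.200 × 148 = 325.60.
Efficiency loss = (2.200 − 1) × 148 = 177.60.

177.60 labor-hours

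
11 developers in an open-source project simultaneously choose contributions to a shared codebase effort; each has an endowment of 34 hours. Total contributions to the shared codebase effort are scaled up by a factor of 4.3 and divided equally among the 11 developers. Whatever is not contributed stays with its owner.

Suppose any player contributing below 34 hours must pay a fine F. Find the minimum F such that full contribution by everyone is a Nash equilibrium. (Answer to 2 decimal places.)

20.71 hours

Given the others contribute fully, the best deviation is to contribute 0 (any partial contribution still incurs the fine and gives up units whose private return 0.3909 is below 1).
Deviating from 34 to 0 saves 34 hours but forfeits the deviator's share of the drop in the shared codebase effort: 4.3/11 × 34 = 13.29.
So the deviation gain is 34 − 13.29 = 20.71, and the fine must be at least 20.71 hours to wipe it out.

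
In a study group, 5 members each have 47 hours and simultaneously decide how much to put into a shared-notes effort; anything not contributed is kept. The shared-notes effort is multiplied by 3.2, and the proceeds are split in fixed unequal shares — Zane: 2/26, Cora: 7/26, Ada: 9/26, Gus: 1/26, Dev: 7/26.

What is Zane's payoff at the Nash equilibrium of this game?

Player j's private return per contributed unit is 3.2 × (j's share). Contributing is weakly dominant for j when that share is at least 1/3.2 = 0.3125, and contributing 0 is dominant otherwise.
The only share above 0.3125 is Ada's 9/26, contributing 47; the remaining 4 contribute 0. Total contributed: 47.
Zane keeps 47 and receives 3.2 × 47 × 2/26 = 11.57 from the shared-notes effort, for a payoff of 58.57.

58.57 hours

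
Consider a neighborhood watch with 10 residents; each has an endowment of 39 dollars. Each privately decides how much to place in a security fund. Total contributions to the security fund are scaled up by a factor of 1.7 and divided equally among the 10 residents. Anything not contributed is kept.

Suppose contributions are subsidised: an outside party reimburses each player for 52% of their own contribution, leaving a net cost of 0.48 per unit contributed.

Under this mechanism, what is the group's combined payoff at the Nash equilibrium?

With the mechanism, a contributed unit returns (1.7/10) / 0.48 = 0.3542 per unit of net cost — still below 1 — so contributing 0 remains dominant for every player.
At the Nash equilibrium no one contributes; group total payoff = 10 × 39 = 390.

390.00 dollars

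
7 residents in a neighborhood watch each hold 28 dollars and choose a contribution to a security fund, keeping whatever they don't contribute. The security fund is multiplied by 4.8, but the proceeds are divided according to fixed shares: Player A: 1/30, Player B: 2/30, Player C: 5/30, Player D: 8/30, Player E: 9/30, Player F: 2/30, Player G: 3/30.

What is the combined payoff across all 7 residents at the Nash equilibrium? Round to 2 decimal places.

408.80 dollars

A player with share s gets back 4.8·s per unit contributed, so full contribution is dominant for anyone with s > 1/4.8 = 0.2083 and zero contribution is dominant for anyone below.
Player D and Player E clear that bar, contributing 28 each; the remaining 5 contribute 0. Total contributed: 56.
The security fund pays out 4.8 × 56 = 268.80 in total (split across the unequal shares, but the aggregate is all that matters for the group sum).
The 5 free-riders keep 28 each, adding 140. Group total = 140 + 268.80 = 408.80.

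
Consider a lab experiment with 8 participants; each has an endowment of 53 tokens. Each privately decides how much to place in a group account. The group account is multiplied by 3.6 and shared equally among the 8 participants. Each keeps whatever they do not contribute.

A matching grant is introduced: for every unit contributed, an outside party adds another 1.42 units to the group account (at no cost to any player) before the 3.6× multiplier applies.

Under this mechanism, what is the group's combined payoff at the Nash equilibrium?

3693.89 tokens

The effective private return per unit is now 3.6 × 2.42 / 8 = 1.0890 > 1, so every player's dominant strategy flips to full contribution.
So the Nash equilibrium is full contribution by all 8; the group earns 3.6 × 2.42 × 424 = 3693.89.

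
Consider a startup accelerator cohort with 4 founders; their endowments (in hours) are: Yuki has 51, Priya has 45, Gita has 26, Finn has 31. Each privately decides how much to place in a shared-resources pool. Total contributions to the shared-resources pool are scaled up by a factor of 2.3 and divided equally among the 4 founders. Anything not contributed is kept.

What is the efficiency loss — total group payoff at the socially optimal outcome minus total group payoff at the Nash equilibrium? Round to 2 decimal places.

The private return per contributed unit is 2.3/4 = 0.5750 < 1 for every player regardless of endowment, so the Nash equilibrium is zero contribution and the group total is Σ E_j = 51 + 45 + 26 + 31 = 153.
Each contributed unit returns 2.300 to the group, so the social optimum is full contribution by everyone: group total = 2.300 × 153 = 351.90.
Efficiency loss = (2.300 − 1) × 153 = 198.90.

198.90 hours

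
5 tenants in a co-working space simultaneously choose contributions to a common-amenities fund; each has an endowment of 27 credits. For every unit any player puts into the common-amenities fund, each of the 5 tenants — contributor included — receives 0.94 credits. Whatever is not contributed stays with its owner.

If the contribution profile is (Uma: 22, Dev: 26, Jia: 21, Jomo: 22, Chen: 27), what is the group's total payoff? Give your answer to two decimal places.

571.60 credits

Total contributed: 22 + 26 + 21 + 22 + 27 = 118; total kept: 5 × 27 − 118 = 17.
The common-amenities fund pays out 0.94 × 5 × 118 = 554.60 in aggregate.
Group total = 17 + 554.60 = 571.60.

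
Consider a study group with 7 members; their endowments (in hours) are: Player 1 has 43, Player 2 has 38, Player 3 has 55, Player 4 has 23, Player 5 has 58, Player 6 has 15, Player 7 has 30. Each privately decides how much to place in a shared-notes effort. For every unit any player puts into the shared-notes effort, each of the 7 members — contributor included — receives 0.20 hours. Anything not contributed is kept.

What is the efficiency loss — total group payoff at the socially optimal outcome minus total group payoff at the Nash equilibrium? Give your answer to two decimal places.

104.80 hours

The private return per contributed unit is 0.20 < 1 for everyone, so the Nash equilibrium is zero contribution and the group total is Σ E_j = 43 + 38 + 55 + 23 + 58 + 15 + 30 = 262.
Each contributed unit returns 1.400 to the group, so the social optimum is full contribution by everyone: group total = 1.400 × 262 = 366.80.
Efficiency loss = (1.400 − 1) × 262 = 104.80.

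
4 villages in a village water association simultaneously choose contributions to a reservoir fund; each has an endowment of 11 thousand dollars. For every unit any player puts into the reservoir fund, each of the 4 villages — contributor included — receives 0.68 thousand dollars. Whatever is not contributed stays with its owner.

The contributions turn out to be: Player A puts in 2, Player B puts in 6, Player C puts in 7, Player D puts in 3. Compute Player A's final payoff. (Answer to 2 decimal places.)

Total contributed: 2 + 6 + 7 + 3 = 18.
Each receives 0.68 × 18 = 12.24 from the reservoir fund.
Player A keeps 11 − 2 = 9, so Player A's payoff is 9 + 12.24 = 21.24.

21.24 thousand dollars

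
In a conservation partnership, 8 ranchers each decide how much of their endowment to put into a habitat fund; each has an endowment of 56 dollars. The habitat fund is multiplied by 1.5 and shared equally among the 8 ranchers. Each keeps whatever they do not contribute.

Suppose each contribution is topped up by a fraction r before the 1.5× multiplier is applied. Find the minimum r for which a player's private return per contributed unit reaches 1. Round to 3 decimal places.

4.333

With matching at rate r, one contributed unit becomes (1 + r) in the habitat fund and returns 1.5 × (1 + r) / 8 to the contributor.
Setting this equal to 1: 1 + r = 8/1.5 = 5.3333.
So the minimum matching rate is r = 5.3333 − 1 = 4.333.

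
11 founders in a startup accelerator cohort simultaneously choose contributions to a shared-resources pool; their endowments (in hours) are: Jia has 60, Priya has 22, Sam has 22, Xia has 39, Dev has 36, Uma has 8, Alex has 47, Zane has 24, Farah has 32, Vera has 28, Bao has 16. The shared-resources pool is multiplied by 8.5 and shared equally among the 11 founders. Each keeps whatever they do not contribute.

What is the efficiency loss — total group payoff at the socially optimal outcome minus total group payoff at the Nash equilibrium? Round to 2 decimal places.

2505.00 hours

The private return per contributed unit is 8.5/11 = 0.7727 < 1 for every player regardless of endowment, so the Nash equilibrium is zero contribution and the group total is Σ E_j = 60 + 22 + 22 + 39 + 36 + 8 + 47 + 24 + 32 + 28 + 16 = 334.
Each contributed unit returns 8.500 to the group, so the social optimum is full contribution by everyone: group total = 8.500 × 334 = 2839.00.
Efficiency loss = (8.500 − 1) × 334 = 2505.00.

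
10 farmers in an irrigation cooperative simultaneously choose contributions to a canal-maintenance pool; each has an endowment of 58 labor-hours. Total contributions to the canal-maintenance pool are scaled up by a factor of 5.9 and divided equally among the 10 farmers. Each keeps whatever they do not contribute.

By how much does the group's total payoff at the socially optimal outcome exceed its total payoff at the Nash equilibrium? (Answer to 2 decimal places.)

Each contributed unit returns 5.9/10 = 0.5900 to its contributor — below 1 — so contributing 0 is dominant for every player. At the Nash equilibrium everyone keeps their 58, and the group total is 10 × 58 = 580.
Each contributed unit returns 5.900 to the group as a whole (0.5900 to each of 10 players), which exceeds 1, so the social optimum is full contribution: group total = 5.900 × 580 = 3422.00.
Efficiency loss = 3422.00 − 580 = 2842.00.

2842.00 labor-hours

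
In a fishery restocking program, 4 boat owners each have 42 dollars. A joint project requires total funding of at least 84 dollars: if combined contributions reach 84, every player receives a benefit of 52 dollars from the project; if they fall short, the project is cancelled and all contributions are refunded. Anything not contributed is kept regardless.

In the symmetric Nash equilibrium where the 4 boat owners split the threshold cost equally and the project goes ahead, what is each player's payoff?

73 dollars

Equal share of the threshold: 84/4 = 21.
At this profile no one gains by cutting their contribution: any cut drops the total below 84, the project is cancelled, contributions are refunded, and the deviator ends with 42, which is less than 42 − 21 + 52 = 73. Contributing more than 21 just wastes the excess. So contributing exactly 21 is a best response.
Each player's payoff: 42 − 21 + 52 = 73.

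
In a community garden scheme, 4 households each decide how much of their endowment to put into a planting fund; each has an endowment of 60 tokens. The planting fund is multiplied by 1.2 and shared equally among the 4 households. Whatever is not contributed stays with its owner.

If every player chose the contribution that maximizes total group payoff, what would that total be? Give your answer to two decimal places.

Each contributed unit returns 1.200 to the group as a whole (0.3000 to each of 4 players), which exceeds 1, so the social optimum is full contribution: group total = 1.200 × 240 = 288.00.

288.00 tokens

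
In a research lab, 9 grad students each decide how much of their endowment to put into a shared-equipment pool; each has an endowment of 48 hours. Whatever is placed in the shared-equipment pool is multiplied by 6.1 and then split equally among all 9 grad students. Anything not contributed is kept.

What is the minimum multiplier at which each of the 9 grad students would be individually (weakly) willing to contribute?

A contributed unit returns (multiplier)/9 to its contributor.
This reaches 1 exactly when the multiplier is 9.

9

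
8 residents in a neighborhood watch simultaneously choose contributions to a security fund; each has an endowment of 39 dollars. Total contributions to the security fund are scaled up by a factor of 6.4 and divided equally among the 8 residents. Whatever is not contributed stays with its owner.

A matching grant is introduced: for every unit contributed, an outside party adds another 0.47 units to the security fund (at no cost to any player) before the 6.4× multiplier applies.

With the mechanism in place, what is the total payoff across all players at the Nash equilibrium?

With the mechanism, a contributed unit returns 6.4 × 1.47 / 8 = 1.1760 per unit of net cost to the contributor — now above 1 — so contributing fully is weakly dominant for every player.
At the Nash equilibrium everyone contributes 39. Group total payoff = 6.4 × 1.47 × 312 = 2935.30.

2935.30 dollars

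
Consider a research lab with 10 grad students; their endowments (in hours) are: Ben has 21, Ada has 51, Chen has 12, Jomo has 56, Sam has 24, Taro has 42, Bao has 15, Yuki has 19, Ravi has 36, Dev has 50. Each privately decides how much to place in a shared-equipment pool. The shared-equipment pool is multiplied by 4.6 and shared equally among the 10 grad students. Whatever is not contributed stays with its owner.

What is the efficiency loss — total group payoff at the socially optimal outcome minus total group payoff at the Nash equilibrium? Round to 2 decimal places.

1173.60 hours

The private return per contributed unit is 4.6/10 = 0.4600 < 1 for every player regardless of endowment, so the Nash equilibrium is zero contribution and the group total is Σ E_j = 21 + 51 + 12 + 56 + 24 + 42 + 15 + 19 + 36 + 50 = 326.
Each contributed unit returns 4.600 to the group, so the social optimum is full contribution by everyone: group total = 4.600 × 326 = 1499.60.
Efficiency loss = (4.600 − 1) × 326 = 1173.60.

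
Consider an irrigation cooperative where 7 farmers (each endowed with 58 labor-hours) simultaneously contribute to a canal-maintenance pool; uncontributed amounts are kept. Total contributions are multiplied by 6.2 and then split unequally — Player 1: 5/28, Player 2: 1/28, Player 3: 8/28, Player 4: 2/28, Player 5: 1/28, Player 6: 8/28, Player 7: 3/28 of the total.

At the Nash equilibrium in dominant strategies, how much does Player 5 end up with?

For player j, contributing a unit is worthwhile iff 6.2 × (j's share) ≥ 1, i.e. iff j's share is at least 0.1613.
Player 1, Player 3 and Player 6 clear that bar, contributing 58 each; the remaining 4 contribute 0. Total contributed: 174.
Player 5 keeps 58 and receives 6.2 × 174 × 1/28 = 38.53 from the canal-maintenance pool, for a payoff of 96.53.

96.53 labor-hours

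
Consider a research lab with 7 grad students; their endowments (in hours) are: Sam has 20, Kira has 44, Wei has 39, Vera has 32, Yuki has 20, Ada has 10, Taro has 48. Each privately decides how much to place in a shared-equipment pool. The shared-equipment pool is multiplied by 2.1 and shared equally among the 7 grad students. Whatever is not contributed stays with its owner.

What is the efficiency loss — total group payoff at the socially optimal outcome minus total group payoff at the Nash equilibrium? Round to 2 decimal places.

The private return per contributed unit is 2.1/7 = 0.3000 < 1 for every player regardless of endowment, so the Nash equilibrium is zero contribution and the group total is Σ E_j = 20 + 44 + 39 + 32 + 20 + 10 + 48 = 213.
Each contributed unit returns 2.100 to the group, so the social optimum is full contribution by everyone: group total = 2.100 × 213 = 447.30.
Efficiency loss = (2.100 − 1) × 213 = 234.30.

234.30 hours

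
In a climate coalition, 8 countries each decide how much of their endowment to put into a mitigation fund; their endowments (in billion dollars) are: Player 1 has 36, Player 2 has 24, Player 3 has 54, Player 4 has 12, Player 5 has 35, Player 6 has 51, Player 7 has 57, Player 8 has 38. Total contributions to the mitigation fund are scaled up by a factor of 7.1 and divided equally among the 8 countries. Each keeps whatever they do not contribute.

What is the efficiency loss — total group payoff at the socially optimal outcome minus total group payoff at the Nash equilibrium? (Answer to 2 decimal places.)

1872.70 billion dollars

The private return per contributed unit is 7.1/8 = 0.8875 < 1 for every player regardless of endowment, so the Nash equilibrium is zero contribution and the group total is Σ E_j = 36 + 24 + 54 + 12 + 35 + 51 + 57 + 38 = 307.
Each contributed unit returns 7.100 to the group, so the social optimum is full contribution by everyone: group total = 7.100 × 307 = 2179.70.
Efficiency loss = (7.100 − 1) × 307 = 1872.70.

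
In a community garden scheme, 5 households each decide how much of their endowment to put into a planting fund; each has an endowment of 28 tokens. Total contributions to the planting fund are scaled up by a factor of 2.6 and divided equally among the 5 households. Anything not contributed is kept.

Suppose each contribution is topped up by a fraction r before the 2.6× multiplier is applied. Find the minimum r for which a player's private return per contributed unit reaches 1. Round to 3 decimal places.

With matching at rate r, one contributed unit becomes (1 + r) in the planting fund and returns 2.6 × (1 + r) / 5 to the contributor.
Setting this equal to 1: 1 + r = 5/2.6 = 1.9231.
So the minimum matching rate is r = 1.9231 − 1 = 0.923.

0.923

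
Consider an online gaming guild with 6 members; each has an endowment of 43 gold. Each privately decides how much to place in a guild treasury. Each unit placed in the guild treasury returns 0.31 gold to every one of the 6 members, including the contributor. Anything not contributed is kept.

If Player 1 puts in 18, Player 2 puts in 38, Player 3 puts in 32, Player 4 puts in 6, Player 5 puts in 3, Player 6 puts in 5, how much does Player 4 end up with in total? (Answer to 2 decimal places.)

68.62 gold

Total contributed: 18 + 38 + 32 + 6 + 3 + 5 = 102.
Each receives 0.31 × 102 = 31.62 from the guild treasury.
Player 4 keeps 43 − 6 = 37, so Player 4's payoff is 37 + 31.62 = 68.62.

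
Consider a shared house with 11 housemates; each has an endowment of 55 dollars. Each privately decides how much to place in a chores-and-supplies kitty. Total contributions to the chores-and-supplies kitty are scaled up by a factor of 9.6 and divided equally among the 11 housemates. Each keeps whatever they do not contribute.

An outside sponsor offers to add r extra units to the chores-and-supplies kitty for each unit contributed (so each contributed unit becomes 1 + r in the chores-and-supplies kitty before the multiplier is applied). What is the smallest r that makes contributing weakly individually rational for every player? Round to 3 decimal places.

0.146

With matching at rate r, one contributed unit becomes (1 + r) in the chores-and-supplies kitty and returns 9.6 × (1 + r) / 11 to the contributor.
Setting this equal to 1: 1 + r = 11/9.6 = 1.1458.
So the minimum matching rate is r = 1.1458 − 1 = 0.146.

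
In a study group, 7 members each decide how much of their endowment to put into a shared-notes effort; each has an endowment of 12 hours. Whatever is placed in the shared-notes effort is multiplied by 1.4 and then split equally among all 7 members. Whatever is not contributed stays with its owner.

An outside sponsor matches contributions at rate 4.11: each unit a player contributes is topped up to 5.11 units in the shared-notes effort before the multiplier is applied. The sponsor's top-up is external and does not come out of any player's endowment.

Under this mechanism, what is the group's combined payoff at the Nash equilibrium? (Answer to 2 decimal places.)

The effective private return per unit is now 1.4 × 5.11 / 7 = 1.0220 > 1, so every player's dominant strategy flips to full contribution.
At the Nash equilibrium everyone contributes 12. Group total payoff = 1.4 × 5.11 × 84 = 600.94.

600.94 hours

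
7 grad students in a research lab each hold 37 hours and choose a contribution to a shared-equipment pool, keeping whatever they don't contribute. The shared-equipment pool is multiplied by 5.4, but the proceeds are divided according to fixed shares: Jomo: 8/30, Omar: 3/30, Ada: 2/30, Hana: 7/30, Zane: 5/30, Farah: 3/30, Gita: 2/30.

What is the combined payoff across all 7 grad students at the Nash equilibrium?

584.60 hours

A player with share s gets back 5.4·s per unit contributed, so full contribution is dominant for anyone with s > 1/5.4 = 0.1852 and zero contribution is dominant for anyone below.
The shares above 0.1852 belong to Jomo and Hana, contributing 37 each; the remaining 5 contribute 0. Total contributed: 74.
The shared-equipment pool pays out 5.4 × 74 = 399.60 in total (split across the unequal shares, but the aggregate is all that matters for the group sum).
The 5 free-riders keep 37 each, adding 185. Group total = 185 + 399.60 = 584.60.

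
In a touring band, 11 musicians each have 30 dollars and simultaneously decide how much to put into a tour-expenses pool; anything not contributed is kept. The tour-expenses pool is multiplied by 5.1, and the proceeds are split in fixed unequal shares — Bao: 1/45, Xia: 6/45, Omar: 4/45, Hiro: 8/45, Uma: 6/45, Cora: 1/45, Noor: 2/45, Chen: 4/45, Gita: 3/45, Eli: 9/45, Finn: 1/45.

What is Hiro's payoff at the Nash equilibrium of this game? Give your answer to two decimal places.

57.20 dollars

Player j's private return per contributed unit is 5.1 × (j's share). Contributing is weakly dominant for j when that share is at least 1/5.1 = 0.1961, and contributing 0 is dominant otherwise.
Only Eli (9/45) clears that bar, contributing 30; the remaining 10 contribute 0. Total contributed: 30.
Hiro keeps 30 and receives 5.1 × 30 × 8/45 = 27.20 from the tour-expenses pool, for a payoff of 57.20.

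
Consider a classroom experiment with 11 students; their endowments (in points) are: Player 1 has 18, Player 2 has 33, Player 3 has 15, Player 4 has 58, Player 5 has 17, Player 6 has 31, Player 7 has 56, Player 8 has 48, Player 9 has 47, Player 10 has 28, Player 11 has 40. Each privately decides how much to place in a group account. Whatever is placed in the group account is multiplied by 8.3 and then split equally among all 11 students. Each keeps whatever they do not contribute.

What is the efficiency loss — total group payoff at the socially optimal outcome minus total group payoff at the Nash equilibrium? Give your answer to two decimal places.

2854.30 points

The private return per contributed unit is 8.3/11 = 0.7545 < 1 for every player regardless of endowment, so the Nash equilibrium is zero contribution and the group total is Σ E_j = 18 + 33 + 15 + 58 + 17 + 31 + 56 + 48 + 47 + 28 + 40 = 391.
Each contributed unit returns 8.300 to the group, so the social optimum is full contribution by everyone: group total = 8.300 × 391 = 3245.30.
Efficiency loss = (8.300 − 1) × 391 = 2854.30.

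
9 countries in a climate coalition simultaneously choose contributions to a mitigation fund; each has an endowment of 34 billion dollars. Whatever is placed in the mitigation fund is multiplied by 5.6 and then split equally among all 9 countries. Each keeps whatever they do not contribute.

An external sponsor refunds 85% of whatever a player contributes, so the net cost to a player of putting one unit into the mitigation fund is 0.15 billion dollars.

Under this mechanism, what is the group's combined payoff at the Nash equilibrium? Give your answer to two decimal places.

1973.70 billion dollars

Under the mechanism each unit contributed yields (5.6/9) / 0.15 = 4.1481 back to its contributor per unit of net cost, which exceeds 1, making full contribution the dominant choice for everyone.
At the Nash equilibrium everyone contributes 34. Group total payoff = 9 × (34 × 0.85 + 5.6 × 34) = 1973.70.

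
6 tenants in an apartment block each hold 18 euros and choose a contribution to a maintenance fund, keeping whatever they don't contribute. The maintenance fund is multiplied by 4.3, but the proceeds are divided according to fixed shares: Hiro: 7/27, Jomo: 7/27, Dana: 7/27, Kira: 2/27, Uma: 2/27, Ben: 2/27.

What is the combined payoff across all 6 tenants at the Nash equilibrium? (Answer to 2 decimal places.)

Player j's private return per contributed unit is 4.3 × (j's share). Contributing is weakly dominant for j when that share is at least 1/4.3 = 0.2326, and contributing 0 is dominant otherwise.
Hiro, Jomo and Dana clear that bar, contributing 18 each; the remaining 3 contribute 0. Total contributed: 54.
The maintenance fund pays out 4.3 × 54 = 232.20 in total (split across the unequal shares, but the aggregate is all that matters for the group sum).
The 3 free-riders keep 18 each, adding 54. Group total = 54 + 232.20 = 286.20.

286.20 euros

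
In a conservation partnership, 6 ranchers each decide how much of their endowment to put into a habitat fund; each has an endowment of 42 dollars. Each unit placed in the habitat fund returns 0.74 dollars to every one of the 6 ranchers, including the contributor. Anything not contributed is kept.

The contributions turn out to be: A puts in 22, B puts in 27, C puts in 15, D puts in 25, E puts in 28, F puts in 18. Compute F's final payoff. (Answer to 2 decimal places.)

Total contributed: 22 + 27 + 15 + 25 + 28 + 18 = 135.
Each receives 0.74 × 135 = 99.90 from the habitat fund.
F keeps 42 − 18 = 24, so F's payoff is 24 + 99.90 = 123.90.

123.90 dollars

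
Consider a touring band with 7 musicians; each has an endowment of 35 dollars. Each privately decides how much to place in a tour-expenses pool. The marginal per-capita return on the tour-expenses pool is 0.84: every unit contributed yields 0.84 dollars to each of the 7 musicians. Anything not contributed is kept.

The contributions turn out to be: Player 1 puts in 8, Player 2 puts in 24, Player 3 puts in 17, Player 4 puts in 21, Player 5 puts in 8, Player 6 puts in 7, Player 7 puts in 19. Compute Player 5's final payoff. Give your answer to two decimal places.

Total contributed: 8 + 24 + 17 + 21 + 8 + 7 + 19 = 104.
Each receives 0.84 × 104 = 87.36 from the tour-expenses pool.
Player 5 keeps 35 − 8 = 27, so Player 5's payoff is 27 + 87.36 = 114.36.

114.36 dollars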